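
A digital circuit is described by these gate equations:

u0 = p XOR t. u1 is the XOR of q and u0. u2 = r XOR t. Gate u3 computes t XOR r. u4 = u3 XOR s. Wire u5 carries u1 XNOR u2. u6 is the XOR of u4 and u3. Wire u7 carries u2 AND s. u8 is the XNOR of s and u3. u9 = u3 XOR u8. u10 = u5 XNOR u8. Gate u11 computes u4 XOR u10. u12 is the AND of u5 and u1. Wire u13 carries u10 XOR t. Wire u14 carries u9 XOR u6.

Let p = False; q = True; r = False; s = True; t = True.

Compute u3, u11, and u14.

u0 = p XOR t = False XOR True = True
u1 = q XOR u0 = True XOR True = False
u2 = r XOR t = False XOR True = True
u3 = t XOR r = True XOR False = True
u4 = u3 XOR s = True XOR True = False
u5 = u1 XNOR u2 = False XNOR True = False
u6 = u4 XOR u3 = False XOR True = True
u8 = s XNOR u3 = True XNOR True = True
u9 = u3 XOR u8 = True XOR True = False
u10 = u5 XNOR u8 = False XNOR True = False
u11 = u4 XOR u10 = False XOR False = False
u14 = u9 XOR u6 = False XOR True = True

u3 = True  u11 = False  u14 = True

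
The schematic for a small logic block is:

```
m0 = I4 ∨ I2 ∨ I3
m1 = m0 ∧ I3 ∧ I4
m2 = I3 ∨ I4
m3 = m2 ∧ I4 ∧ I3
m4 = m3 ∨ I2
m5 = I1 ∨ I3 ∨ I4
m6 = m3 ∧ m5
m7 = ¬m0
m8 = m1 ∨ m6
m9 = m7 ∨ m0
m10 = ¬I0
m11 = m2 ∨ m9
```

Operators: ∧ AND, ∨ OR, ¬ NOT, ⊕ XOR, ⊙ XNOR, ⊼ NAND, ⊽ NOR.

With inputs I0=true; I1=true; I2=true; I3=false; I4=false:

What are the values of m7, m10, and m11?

m7 = false, m10 = false, m11 = true

m0 = I4 OR I2 OR I3 = false OR true OR false = true
m2 = I3 OR I4 = false OR false = false
m7 = NOT m0 = NOT true = false
m9 = m7 OR m0 = false OR true = true
m10 = NOT I0 = NOT true = false
m11 = m2 OR m9 = false OR true = true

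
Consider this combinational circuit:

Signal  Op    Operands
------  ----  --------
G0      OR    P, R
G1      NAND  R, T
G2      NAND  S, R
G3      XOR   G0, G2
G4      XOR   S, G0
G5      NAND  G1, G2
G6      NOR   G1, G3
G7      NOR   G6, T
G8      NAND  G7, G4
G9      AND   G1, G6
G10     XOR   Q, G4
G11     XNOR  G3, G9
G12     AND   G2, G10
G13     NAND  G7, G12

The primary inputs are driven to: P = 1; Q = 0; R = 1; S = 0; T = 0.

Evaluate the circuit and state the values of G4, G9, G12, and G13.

G0 = P OR R = 1 OR 1 = 1
G1 = R NAND T = 1 NAND 0 = 1
G2 = S NAND R = 0 NAND 1 = 1
G3 = G0 XOR G2 = 1 XOR 1 = 0
G4 = S XOR G0 = 0 XOR 1 = 1
G6 = G1 NOR G3 = 1 NOR 0 = 0
G7 = G6 NOR T = 0 NOR 0 = 1
G9 = G1 AND G6 = 1 AND 0 = 0
G10 = Q XOR G4 = 0 XOR 1 = 1
G12 = G2 AND G10 = 1 AND 1 = 1
G13 = G7 NAND G12 = 1 NAND 1 = 0

G4 = 1; G9 = 0; G12 = 1; G13 = 0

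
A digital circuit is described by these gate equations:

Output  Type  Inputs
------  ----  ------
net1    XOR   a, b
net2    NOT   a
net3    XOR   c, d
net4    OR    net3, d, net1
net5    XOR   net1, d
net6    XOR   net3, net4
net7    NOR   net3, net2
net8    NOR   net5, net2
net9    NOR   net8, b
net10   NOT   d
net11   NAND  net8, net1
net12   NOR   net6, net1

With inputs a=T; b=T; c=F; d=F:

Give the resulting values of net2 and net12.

net2 = F, net12 = T

net1 = a XOR b = T XOR T = F
net2 = NOT a = NOT T = F
net3 = c XOR d = F XOR F = F
net4 = net3 OR d OR net1 = F OR F OR F = F
net6 = net3 XOR net4 = F XOR F = F
net12 = net6 NOR net1 = F NOR F = T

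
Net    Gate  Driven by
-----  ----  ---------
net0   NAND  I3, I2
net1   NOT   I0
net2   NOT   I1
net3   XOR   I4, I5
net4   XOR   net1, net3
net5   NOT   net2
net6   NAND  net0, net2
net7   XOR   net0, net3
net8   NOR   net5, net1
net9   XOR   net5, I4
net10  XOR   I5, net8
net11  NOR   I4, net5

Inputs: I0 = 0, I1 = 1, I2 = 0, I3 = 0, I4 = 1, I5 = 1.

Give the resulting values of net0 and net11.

net0 = 1, net11 = 0

net0 = I3 NAND I2 = 0 NAND 0 = 1
net2 = NOT I1 = NOT 1 = 0
net5 = NOT net2 = NOT 0 = 1
net11 = I4 NOR net5 = 1 NOR 1 = 0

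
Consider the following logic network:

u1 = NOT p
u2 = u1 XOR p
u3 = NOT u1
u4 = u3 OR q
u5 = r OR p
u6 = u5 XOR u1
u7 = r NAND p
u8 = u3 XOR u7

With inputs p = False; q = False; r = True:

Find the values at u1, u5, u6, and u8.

u1 = True, u5 = True, u6 = False, u8 = True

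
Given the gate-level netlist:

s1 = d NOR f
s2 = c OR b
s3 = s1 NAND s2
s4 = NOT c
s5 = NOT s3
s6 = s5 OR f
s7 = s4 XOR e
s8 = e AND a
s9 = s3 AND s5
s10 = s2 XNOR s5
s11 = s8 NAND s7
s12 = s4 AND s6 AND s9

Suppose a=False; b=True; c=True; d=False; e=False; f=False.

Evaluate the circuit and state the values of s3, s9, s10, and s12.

s3 = False, s9 = False, s10 = True, s12 = False

s1 = d NOR f = False NOR False = True
s2 = c OR b = True OR True = True
s3 = s1 NAND s2 = True NAND True = False
s4 = NOT c = NOT True = False
s5 = NOT s3 = NOT False = True
s6 = s5 OR f = True OR False = True
s9 = s3 AND s5 = False AND True = False
s10 = s2 XNOR s5 = True XNOR True = True
s12 = s4 AND s6 AND s9 = False AND True AND False = False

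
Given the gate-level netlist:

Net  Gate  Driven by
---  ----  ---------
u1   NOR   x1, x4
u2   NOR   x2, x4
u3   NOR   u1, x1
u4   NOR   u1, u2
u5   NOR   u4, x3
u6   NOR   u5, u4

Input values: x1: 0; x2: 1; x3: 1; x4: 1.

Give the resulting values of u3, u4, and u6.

u1 = x1 NOR x4 = 0 NOR 1 = 0
u2 = x2 NOR x4 = 1 NOR 1 = 0
u3 = u1 NOR x1 = 0 NOR 0 = 1
u4 = u1 NOR u2 = 0 NOR 0 = 1
u5 = u4 NOR x3 = 1 NOR 1 = 0
u6 = u5 NOR u4 = 0 NOR 1 = 0

u3 = 1; u4 = 1; u6 = 0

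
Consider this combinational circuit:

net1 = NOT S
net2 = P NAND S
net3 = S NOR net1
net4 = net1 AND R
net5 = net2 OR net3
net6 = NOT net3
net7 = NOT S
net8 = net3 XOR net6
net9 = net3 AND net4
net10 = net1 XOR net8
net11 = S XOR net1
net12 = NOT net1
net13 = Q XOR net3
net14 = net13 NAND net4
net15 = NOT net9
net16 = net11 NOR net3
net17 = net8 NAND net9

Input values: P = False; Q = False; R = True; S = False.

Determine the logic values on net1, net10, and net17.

net1 = True, net10 = False, net17 = True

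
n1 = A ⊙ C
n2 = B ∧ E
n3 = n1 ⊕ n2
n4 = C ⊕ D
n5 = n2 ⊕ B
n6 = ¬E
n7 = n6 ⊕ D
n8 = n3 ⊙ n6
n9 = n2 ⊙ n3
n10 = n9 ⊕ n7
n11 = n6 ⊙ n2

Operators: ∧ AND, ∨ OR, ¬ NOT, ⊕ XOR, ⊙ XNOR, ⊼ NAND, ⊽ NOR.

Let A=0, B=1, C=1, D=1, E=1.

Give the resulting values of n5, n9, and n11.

n5 = 0, n9 = 1, n11 = 0

n1 = A XNOR C = 0 XNOR 1 = 0
n2 = B AND E = 1 AND 1 = 1
n3 = n1 XOR n2 = 0 XOR 1 = 1
n5 = n2 XOR B = 1 XOR 1 = 0
n6 = NOT E = NOT 1 = 0
n9 = n2 XNOR n3 = 1 XNOR 1 = 1
n11 = n6 XNOR n2 = 0 XNOR 1 = 0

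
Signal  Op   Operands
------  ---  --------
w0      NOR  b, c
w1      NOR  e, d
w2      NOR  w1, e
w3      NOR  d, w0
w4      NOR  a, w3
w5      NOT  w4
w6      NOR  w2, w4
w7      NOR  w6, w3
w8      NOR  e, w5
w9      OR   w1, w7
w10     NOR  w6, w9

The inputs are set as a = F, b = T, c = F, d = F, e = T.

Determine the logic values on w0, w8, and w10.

w0 = F; w8 = F; w10 = F

w0 = b NOR c = T NOR F = F
w1 = e NOR d = T NOR F = F
w2 = w1 NOR e = F NOR T = F
w3 = d NOR w0 = F NOR F = T
w4 = a NOR w3 = F NOR T = F
w5 = NOT w4 = NOT F = T
w6 = w2 NOR w4 = F NOR F = T
w7 = w6 NOR w3 = T NOR T = F
w8 = e NOR w5 = T NOR T = F
w9 = w1 OR w7 = F OR F = F
w10 = w6 NOR w9 = T NOR F = F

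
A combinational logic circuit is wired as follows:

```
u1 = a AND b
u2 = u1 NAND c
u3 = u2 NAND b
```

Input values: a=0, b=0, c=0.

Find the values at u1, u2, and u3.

u1 = 0, u2 = 1, u3 = 1

u1 = a AND b = 0 AND 0 = 0
u2 = u1 NAND c = 0 NAND 0 = 1
u3 = u2 NAND b = 1 NAND 0 = 1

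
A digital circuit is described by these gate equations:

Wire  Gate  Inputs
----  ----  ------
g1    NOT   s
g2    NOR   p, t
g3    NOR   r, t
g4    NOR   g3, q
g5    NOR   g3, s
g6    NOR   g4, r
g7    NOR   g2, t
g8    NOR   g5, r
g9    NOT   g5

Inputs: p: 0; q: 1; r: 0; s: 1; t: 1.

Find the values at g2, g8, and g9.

g2 = 0  g8 = 1  g9 = 1

g2 = p NOR t = 0 NOR 1 = 0
g3 = r NOR t = 0 NOR 1 = 0
g5 = g3 NOR s = 0 NOR 1 = 0
g8 = g5 NOR r = 0 NOR 0 = 1
g9 = NOT g5 = NOT 0 = 1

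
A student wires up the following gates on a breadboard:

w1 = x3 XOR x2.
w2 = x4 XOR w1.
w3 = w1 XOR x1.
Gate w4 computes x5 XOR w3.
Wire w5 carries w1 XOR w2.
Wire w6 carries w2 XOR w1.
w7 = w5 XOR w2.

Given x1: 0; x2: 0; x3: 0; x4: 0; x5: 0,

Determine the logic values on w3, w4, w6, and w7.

w3 = 0, w4 = 0, w6 = 0, w7 = 0

w1 = x3 XOR x2 = 0 XOR 0 = 0
w2 = x4 XOR w1 = 0 XOR 0 = 0
w3 = w1 XOR x1 = 0 XOR 0 = 0
w4 = x5 XOR w3 = 0 XOR 0 = 0
w5 = w1 XOR w2 = 0 XOR 0 = 0
w6 = w2 XOR w1 = 0 XOR 0 = 0
w7 = w5 XOR w2 = 0 XOR 0 = 0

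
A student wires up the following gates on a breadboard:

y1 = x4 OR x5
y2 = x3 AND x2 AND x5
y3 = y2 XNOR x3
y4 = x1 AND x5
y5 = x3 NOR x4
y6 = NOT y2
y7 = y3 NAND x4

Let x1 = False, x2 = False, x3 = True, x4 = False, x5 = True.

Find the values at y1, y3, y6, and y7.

y1 = x4 OR x5 = False OR True = True
y2 = x3 AND x2 AND x5 = True AND False AND True = False
y3 = y2 XNOR x3 = False XNOR True = False
y6 = NOT y2 = NOT False = True
y7 = y3 NAND x4 = False NAND False = True

y1 = True  y3 = False  y6 = True  y7 = True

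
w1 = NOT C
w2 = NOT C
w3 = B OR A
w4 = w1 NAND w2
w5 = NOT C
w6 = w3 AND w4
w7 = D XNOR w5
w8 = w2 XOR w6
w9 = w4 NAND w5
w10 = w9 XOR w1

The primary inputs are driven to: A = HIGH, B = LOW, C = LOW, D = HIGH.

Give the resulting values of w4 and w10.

w4 = LOW, w10 = LOW

w1 = NOT C = NOT LOW = HIGH
w2 = NOT C = NOT LOW = HIGH
w4 = w1 NAND w2 = HIGH NAND HIGH = LOW
w5 = NOT C = NOT LOW = HIGH
w9 = w4 NAND w5 = LOW NAND HIGH = HIGH
w10 = w9 XOR w1 = HIGH XOR HIGH = LOW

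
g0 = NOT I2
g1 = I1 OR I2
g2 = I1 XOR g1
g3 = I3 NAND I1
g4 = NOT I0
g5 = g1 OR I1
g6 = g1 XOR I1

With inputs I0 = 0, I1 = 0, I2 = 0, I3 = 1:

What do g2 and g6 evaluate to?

g2 = 0  g6 = 0

g1 = I1 OR I2 = 0 OR 0 = 0
g2 = I1 XOR g1 = 0 XOR 0 = 0
g6 = g1 XOR I1 = 0 XOR 0 = 0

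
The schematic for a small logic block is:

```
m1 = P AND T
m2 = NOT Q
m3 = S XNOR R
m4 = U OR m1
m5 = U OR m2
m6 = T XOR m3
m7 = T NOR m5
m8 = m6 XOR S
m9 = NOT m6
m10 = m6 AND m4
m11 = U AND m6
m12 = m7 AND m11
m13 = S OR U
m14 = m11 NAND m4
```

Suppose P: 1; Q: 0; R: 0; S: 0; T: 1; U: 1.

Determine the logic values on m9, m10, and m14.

m9 = 1  m10 = 0  m14 = 1

m1 = P AND T = 1 AND 1 = 1
m3 = S XNOR R = 0 XNOR 0 = 1
m4 = U OR m1 = 1 OR 1 = 1
m6 = T XOR m3 = 1 XOR 1 = 0
m9 = NOT m6 = NOT 0 = 1
m10 = m6 AND m4 = 0 AND 1 = 0
m11 = U AND m6 = 1 AND 0 = 0
m14 = m11 NAND m4 = 0 NAND 1 = 1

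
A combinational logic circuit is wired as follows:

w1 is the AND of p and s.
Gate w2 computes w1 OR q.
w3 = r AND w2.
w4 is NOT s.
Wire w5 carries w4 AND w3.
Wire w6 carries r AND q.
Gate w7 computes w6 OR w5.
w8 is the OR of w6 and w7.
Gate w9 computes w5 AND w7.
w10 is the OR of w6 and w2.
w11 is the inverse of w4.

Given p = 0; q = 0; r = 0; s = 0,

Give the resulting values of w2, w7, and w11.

w1 = p AND s = 0 AND 0 = 0
w2 = w1 OR q = 0 OR 0 = 0
w3 = r AND w2 = 0 AND 0 = 0
w4 = NOT s = NOT 0 = 1
w5 = w4 AND w3 = 1 AND 0 = 0
w6 = r AND q = 0 AND 0 = 0
w7 = w6 OR w5 = 0 OR 0 = 0
w11 = NOT w4 = NOT 1 = 0

w2 = 0, w7 = 0, w11 = 0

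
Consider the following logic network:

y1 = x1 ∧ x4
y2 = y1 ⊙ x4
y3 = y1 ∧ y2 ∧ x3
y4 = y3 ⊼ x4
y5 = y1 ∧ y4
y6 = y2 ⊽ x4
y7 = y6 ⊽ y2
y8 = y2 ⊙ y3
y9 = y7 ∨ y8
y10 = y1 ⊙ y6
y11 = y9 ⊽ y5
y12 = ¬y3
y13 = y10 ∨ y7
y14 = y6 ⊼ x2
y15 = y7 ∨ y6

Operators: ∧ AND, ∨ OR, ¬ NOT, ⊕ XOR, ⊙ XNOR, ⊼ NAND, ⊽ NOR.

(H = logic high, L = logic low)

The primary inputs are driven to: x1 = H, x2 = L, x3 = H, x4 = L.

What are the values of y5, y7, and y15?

y1 = x1 AND x4 = H AND L = L
y2 = y1 XNOR x4 = L XNOR L = H
y3 = y1 AND y2 AND x3 = L AND H AND H = L
y4 = y3 NAND x4 = L NAND L = H
y5 = y1 AND y4 = L AND H = L
y6 = y2 NOR x4 = H NOR L = L
y7 = y6 NOR y2 = L NOR H = L
y15 = y7 OR y6 = L OR L = L

y5 = L  y7 = L  y15 = L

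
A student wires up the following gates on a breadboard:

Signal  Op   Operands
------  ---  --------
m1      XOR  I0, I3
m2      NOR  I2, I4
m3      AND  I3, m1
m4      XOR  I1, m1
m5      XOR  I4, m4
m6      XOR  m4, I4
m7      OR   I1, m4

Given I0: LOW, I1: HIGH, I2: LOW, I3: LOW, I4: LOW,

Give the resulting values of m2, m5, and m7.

m1 = I0 XOR I3 = LOW XOR LOW = LOW
m2 = I2 NOR I4 = LOW NOR LOW = HIGH
m4 = I1 XOR m1 = HIGH XOR LOW = HIGH
m5 = I4 XOR m4 = LOW XOR HIGH = HIGH
m7 = I1 OR m4 = HIGH OR HIGH = HIGH

m2 = HIGH  m5 = HIGH  m7 = HIGH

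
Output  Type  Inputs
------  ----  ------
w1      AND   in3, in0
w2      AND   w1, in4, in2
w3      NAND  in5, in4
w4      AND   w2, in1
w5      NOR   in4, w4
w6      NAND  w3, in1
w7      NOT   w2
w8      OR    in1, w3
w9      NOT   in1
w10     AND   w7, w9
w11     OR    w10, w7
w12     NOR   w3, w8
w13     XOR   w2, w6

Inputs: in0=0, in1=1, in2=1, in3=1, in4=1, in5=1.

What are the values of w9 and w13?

w1 = in3 AND in0 = 1 AND 0 = 0
w2 = w1 AND in4 AND in2 = 0 AND 1 AND 1 = 0
w3 = in5 NAND in4 = 1 NAND 1 = 0
w6 = w3 NAND in1 = 0 NAND 1 = 1
w9 = NOT in1 = NOT 1 = 0
w13 = w2 XOR w6 = 0 XOR 1 = 1

w9 = 0  w13 = 1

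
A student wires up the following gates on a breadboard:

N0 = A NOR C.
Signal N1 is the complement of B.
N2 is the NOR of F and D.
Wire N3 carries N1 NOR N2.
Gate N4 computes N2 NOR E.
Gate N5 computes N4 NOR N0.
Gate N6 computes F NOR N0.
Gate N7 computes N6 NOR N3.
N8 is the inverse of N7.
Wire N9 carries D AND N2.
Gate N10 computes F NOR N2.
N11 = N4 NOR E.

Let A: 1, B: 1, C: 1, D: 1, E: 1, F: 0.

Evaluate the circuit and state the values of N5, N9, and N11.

N5 = 1  N9 = 0  N11 = 0

N0 = A NOR C = 1 NOR 1 = 0
N2 = F NOR D = 0 NOR 1 = 0
N4 = N2 NOR E = 0 NOR 1 = 0
N5 = N4 NOR N0 = 0 NOR 0 = 1
N9 = D AND N2 = 1 AND 0 = 0
N11 = N4 NOR E = 0 NOR 1 = 0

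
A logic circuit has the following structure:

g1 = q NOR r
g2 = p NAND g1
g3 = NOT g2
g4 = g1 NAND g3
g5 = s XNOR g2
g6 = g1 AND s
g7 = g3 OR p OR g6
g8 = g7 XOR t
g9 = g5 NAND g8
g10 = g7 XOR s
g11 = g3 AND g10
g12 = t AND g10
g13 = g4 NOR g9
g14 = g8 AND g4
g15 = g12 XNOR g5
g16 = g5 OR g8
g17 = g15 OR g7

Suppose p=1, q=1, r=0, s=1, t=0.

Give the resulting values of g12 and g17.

g12 = 0  g17 = 1

g1 = q NOR r = 1 NOR 0 = 0
g2 = p NAND g1 = 1 NAND 0 = 1
g3 = NOT g2 = NOT 1 = 0
g5 = s XNOR g2 = 1 XNOR 1 = 1
g6 = g1 AND s = 0 AND 1 = 0
g7 = g3 OR p OR g6 = 0 OR 1 OR 0 = 1
g10 = g7 XOR s = 1 XOR 1 = 0
g12 = t AND g10 = 0 AND 0 = 0
g15 = g12 XNOR g5 = 0 XNOR 1 = 0
g17 = g15 OR g7 = 0 OR 1 = 1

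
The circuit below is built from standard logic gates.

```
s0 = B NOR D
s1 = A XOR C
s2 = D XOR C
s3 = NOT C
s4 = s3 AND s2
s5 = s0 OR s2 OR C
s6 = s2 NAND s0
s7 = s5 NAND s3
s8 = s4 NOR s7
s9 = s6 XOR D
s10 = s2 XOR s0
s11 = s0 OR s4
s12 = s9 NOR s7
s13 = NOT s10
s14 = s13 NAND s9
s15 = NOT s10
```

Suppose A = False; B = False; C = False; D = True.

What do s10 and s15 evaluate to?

s10 = True; s15 = False

s0 = B NOR D = False NOR True = False
s2 = D XOR C = True XOR False = True
s10 = s2 XOR s0 = True XOR False = True
s15 = NOT s10 = NOT True = False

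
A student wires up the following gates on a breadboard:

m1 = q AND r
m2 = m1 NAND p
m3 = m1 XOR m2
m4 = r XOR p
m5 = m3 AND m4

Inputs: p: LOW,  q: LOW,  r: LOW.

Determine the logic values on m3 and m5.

m1 = q AND r = LOW AND LOW = LOW
m2 = m1 NAND p = LOW NAND LOW = HIGH
m3 = m1 XOR m2 = LOW XOR HIGH = HIGH
m4 = r XOR p = LOW XOR LOW = LOW
m5 = m3 AND m4 = HIGH AND LOW = LOW

m3 = HIGH; m5 = LOW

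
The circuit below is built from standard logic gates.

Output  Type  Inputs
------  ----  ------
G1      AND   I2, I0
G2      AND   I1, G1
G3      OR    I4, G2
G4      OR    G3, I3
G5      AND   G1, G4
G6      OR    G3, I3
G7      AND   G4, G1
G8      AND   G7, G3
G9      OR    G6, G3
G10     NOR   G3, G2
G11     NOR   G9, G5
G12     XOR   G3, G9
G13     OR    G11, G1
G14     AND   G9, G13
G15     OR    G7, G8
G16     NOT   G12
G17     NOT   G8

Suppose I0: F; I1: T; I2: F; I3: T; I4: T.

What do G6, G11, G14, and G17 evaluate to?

G1 = I2 AND I0 = F AND F = F
G2 = I1 AND G1 = T AND F = F
G3 = I4 OR G2 = T OR F = T
G4 = G3 OR I3 = T OR T = T
G5 = G1 AND G4 = F AND T = F
G6 = G3 OR I3 = T OR T = T
G7 = G4 AND G1 = T AND F = F
G8 = G7 AND G3 = F AND T = F
G9 = G6 OR G3 = T OR T = T
G11 = G9 NOR G5 = T NOR F = F
G13 = G11 OR G1 = F OR F = F
G14 = G9 AND G13 = T AND F = F
G17 = NOT G8 = NOT F = T

G6 = T, G11 = F, G14 = F, G17 = T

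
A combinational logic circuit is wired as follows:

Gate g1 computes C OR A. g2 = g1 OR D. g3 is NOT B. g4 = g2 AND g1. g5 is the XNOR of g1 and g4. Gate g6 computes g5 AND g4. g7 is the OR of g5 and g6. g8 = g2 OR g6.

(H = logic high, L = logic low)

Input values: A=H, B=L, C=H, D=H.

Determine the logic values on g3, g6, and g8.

g3 = H; g6 = H; g8 = H

g1 = C OR A = H OR H = H
g2 = g1 OR D = H OR H = H
g3 = NOT B = NOT L = H
g4 = g2 AND g1 = H AND H = H
g5 = g1 XNOR g4 = H XNOR H = H
g6 = g5 AND g4 = H AND H = H
g8 = g2 OR g6 = H OR H = H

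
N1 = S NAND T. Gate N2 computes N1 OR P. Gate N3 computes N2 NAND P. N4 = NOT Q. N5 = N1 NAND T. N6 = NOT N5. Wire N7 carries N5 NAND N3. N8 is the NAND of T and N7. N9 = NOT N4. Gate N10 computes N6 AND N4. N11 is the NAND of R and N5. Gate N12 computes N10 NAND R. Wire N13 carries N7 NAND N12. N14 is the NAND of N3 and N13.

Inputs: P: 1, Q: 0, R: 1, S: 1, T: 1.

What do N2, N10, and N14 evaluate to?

N1 = S NAND T = 1 NAND 1 = 0
N2 = N1 OR P = 0 OR 1 = 1
N3 = N2 NAND P = 1 NAND 1 = 0
N4 = NOT Q = NOT 0 = 1
N5 = N1 NAND T = 0 NAND 1 = 1
N6 = NOT N5 = NOT 1 = 0
N7 = N5 NAND N3 = 1 NAND 0 = 1
N10 = N6 AND N4 = 0 AND 1 = 0
N12 = N10 NAND R = 0 NAND 1 = 1
N13 = N7 NAND N12 = 1 NAND 1 = 0
N14 = N3 NAND N13 = 0 NAND 0 = 1

N2 = 1, N10 = 0, N14 = 1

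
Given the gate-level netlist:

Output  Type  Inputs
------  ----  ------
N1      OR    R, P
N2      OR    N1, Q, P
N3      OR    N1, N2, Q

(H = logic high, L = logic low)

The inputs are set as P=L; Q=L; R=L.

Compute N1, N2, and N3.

N1 = L  N2 = L  N3 = L

N1 = R OR P = L OR L = L
N2 = N1 OR Q OR P = L OR L OR L = L
N3 = N1 OR N2 OR Q = L OR L OR L = L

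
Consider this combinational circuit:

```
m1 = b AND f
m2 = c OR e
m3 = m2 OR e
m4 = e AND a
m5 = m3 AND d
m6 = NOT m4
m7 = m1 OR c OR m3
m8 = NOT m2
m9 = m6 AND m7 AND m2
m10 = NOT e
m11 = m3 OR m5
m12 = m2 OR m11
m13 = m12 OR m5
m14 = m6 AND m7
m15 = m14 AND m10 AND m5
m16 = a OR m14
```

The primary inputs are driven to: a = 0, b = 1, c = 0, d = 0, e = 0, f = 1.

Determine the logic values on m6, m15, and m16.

m6 = 1  m15 = 0  m16 = 1

m1 = b AND f = 1 AND 1 = 1
m2 = c OR e = 0 OR 0 = 0
m3 = m2 OR e = 0 OR 0 = 0
m4 = e AND a = 0 AND 0 = 0
m5 = m3 AND d = 0 AND 0 = 0
m6 = NOT m4 = NOT 0 = 1
m7 = m1 OR c OR m3 = 1 OR 0 OR 0 = 1
m10 = NOT e = NOT 0 = 1
m14 = m6 AND m7 = 1 AND 1 = 1
m15 = m14 AND m10 AND m5 = 1 AND 1 AND 0 = 0
m16 = a OR m14 = 0 OR 1 = 1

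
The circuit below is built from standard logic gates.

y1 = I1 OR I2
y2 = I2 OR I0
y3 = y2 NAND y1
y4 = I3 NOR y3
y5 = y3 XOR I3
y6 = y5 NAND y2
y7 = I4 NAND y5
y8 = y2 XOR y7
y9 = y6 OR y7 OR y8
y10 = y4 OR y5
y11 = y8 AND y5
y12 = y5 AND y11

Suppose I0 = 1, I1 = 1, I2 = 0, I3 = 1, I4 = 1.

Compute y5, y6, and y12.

y1 = I1 OR I2 = 1 OR 0 = 1
y2 = I2 OR I0 = 0 OR 1 = 1
y3 = y2 NAND y1 = 1 NAND 1 = 0
y5 = y3 XOR I3 = 0 XOR 1 = 1
y6 = y5 NAND y2 = 1 NAND 1 = 0
y7 = I4 NAND y5 = 1 NAND 1 = 0
y8 = y2 XOR y7 = 1 XOR 0 = 1
y11 = y8 AND y5 = 1 AND 1 = 1
y12 = y5 AND y11 = 1 AND 1 = 1

y5 = 1, y6 = 0, y12 = 1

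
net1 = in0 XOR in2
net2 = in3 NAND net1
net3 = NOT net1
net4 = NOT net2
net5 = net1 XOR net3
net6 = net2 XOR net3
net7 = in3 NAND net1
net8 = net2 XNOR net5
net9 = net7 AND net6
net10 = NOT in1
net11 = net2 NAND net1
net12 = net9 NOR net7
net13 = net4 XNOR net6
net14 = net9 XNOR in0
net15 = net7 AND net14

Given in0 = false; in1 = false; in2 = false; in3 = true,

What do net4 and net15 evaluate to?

net1 = in0 XOR in2 = false XOR false = false
net2 = in3 NAND net1 = true NAND false = true
net3 = NOT net1 = NOT false = true
net4 = NOT net2 = NOT true = false
net6 = net2 XOR net3 = true XOR true = false
net7 = in3 NAND net1 = true NAND false = true
net9 = net7 AND net6 = true AND false = false
net14 = net9 XNOR in0 = false XNOR false = true
net15 = net7 AND net14 = true AND true = true

net4 = false, net15 = true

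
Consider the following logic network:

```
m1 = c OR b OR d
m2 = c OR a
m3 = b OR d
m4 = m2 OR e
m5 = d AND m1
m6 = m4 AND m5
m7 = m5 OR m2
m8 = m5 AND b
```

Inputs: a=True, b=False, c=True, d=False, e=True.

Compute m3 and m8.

m1 = c OR b OR d = True OR False OR False = True
m3 = b OR d = False OR False = False
m5 = d AND m1 = False AND True = False
m8 = m5 AND b = False AND False = False

m3 = False, m8 = False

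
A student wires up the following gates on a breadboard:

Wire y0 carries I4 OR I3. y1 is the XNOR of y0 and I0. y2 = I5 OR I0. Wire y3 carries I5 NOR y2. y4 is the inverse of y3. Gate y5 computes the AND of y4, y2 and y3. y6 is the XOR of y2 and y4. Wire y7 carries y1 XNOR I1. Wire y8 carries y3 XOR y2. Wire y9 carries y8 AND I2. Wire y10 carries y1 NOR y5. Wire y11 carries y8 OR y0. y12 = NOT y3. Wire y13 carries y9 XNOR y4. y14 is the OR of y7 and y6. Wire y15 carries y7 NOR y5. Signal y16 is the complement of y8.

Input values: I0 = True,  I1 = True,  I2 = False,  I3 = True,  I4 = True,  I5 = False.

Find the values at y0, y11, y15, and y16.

y0 = True  y11 = True  y15 = False  y16 = False

y0 = I4 OR I3 = True OR True = True
y1 = y0 XNOR I0 = True XNOR True = True
y2 = I5 OR I0 = False OR True = True
y3 = I5 NOR y2 = False NOR True = False
y4 = NOT y3 = NOT False = True
y5 = y4 AND y2 AND y3 = True AND True AND False = False
y7 = y1 XNOR I1 = True XNOR True = True
y8 = y3 XOR y2 = False XOR True = True
y11 = y8 OR y0 = True OR True = True
y15 = y7 NOR y5 = True NOR False = False
y16 = NOT y8 = NOT True = False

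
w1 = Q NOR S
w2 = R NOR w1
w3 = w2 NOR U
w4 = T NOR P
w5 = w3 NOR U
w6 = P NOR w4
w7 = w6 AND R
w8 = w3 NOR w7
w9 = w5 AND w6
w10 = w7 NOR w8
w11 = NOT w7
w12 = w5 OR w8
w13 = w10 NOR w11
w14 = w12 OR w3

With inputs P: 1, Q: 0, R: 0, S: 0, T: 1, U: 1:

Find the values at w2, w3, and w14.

w2 = 0  w3 = 0  w14 = 1

w1 = Q NOR S = 0 NOR 0 = 1
w2 = R NOR w1 = 0 NOR 1 = 0
w3 = w2 NOR U = 0 NOR 1 = 0
w4 = T NOR P = 1 NOR 1 = 0
w5 = w3 NOR U = 0 NOR 1 = 0
w6 = P NOR w4 = 1 NOR 0 = 0
w7 = w6 AND R = 0 AND 0 = 0
w8 = w3 NOR w7 = 0 NOR 0 = 1
w12 = w5 OR w8 = 0 OR 1 = 1
w14 = w12 OR w3 = 1 OR 0 = 1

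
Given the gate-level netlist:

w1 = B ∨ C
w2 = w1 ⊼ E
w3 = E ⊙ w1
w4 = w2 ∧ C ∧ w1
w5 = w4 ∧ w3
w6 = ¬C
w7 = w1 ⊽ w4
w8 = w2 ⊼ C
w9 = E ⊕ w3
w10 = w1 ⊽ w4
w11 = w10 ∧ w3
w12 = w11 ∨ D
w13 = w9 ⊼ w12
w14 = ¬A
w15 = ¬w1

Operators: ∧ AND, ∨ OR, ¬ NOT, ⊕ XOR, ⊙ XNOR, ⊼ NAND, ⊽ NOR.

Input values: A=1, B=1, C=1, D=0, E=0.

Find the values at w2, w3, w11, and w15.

w1 = B OR C = 1 OR 1 = 1
w2 = w1 NAND E = 1 NAND 0 = 1
w3 = E XNOR w1 = 0 XNOR 1 = 0
w4 = w2 AND C AND w1 = 1 AND 1 AND 1 = 1
w10 = w1 NOR w4 = 1 NOR 1 = 0
w11 = w10 AND w3 = 0 AND 0 = 0
w15 = NOT w1 = NOT 1 = 0

w2 = 1, w3 = 0, w11 = 0, w15 = 0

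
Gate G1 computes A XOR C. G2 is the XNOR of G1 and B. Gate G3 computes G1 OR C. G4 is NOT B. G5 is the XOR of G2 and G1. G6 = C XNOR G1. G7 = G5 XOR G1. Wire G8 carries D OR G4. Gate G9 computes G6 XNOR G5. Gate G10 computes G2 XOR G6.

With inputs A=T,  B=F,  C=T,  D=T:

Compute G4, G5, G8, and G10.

G1 = A XOR C = T XOR T = F
G2 = G1 XNOR B = F XNOR F = T
G4 = NOT B = NOT F = T
G5 = G2 XOR G1 = T XOR F = T
G6 = C XNOR G1 = T XNOR F = F
G8 = D OR G4 = T OR T = T
G10 = G2 XOR G6 = T XOR F = T

G4 = T, G5 = T, G8 = T, G10 = T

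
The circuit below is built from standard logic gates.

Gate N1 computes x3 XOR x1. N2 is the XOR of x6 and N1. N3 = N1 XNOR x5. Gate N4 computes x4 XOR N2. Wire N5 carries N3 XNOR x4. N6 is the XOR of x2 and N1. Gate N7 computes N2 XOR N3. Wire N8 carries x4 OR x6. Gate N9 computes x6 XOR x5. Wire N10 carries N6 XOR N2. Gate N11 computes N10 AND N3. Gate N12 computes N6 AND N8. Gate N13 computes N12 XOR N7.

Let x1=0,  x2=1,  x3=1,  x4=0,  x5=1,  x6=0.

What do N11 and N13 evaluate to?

N1 = x3 XOR x1 = 1 XOR 0 = 1
N2 = x6 XOR N1 = 0 XOR 1 = 1
N3 = N1 XNOR x5 = 1 XNOR 1 = 1
N6 = x2 XOR N1 = 1 XOR 1 = 0
N7 = N2 XOR N3 = 1 XOR 1 = 0
N8 = x4 OR x6 = 0 OR 0 = 0
N10 = N6 XOR N2 = 0 XOR 1 = 1
N11 = N10 AND N3 = 1 AND 1 = 1
N12 = N6 AND N8 = 0 AND 0 = 0
N13 = N12 XOR N7 = 0 XOR 0 = 0

N11 = 1  N13 = 0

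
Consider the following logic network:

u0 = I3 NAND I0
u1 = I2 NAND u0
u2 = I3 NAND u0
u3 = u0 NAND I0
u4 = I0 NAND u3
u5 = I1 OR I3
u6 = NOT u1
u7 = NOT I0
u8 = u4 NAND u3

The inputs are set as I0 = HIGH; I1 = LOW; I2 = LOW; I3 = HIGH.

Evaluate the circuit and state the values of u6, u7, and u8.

u6 = LOW, u7 = LOW, u8 = HIGH

u0 = I3 NAND I0 = HIGH NAND HIGH = LOW
u1 = I2 NAND u0 = LOW NAND LOW = HIGH
u3 = u0 NAND I0 = LOW NAND HIGH = HIGH
u4 = I0 NAND u3 = HIGH NAND HIGH = LOW
u6 = NOT u1 = NOT HIGH = LOW
u7 = NOT I0 = NOT HIGH = LOW
u8 = u4 NAND u3 = LOW NAND HIGH = HIGH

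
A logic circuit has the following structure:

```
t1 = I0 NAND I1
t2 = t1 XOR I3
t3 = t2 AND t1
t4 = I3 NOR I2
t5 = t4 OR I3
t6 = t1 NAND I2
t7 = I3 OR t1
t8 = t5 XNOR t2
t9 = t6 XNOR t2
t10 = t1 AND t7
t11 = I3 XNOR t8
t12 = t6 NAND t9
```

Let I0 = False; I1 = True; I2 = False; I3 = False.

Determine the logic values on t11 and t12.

t1 = I0 NAND I1 = False NAND True = True
t2 = t1 XOR I3 = True XOR False = True
t4 = I3 NOR I2 = False NOR False = True
t5 = t4 OR I3 = True OR False = True
t6 = t1 NAND I2 = True NAND False = True
t8 = t5 XNOR t2 = True XNOR True = True
t9 = t6 XNOR t2 = True XNOR True = True
t11 = I3 XNOR t8 = False XNOR True = False
t12 = t6 NAND t9 = True NAND True = False

t11 = False; t12 = False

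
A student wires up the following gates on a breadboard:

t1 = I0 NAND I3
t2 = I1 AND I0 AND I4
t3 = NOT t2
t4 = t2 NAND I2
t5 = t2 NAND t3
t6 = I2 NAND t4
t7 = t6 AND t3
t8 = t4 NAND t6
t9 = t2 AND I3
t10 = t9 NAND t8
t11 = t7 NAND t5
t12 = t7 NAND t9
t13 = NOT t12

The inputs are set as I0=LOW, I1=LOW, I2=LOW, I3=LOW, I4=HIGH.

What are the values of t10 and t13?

t10 = HIGH, t13 = LOW

t2 = I1 AND I0 AND I4 = LOW AND LOW AND HIGH = LOW
t3 = NOT t2 = NOT LOW = HIGH
t4 = t2 NAND I2 = LOW NAND LOW = HIGH
t6 = I2 NAND t4 = LOW NAND HIGH = HIGH
t7 = t6 AND t3 = HIGH AND HIGH = HIGH
t8 = t4 NAND t6 = HIGH NAND HIGH = LOW
t9 = t2 AND I3 = LOW AND LOW = LOW
t10 = t9 NAND t8 = LOW NAND LOW = HIGH
t12 = t7 NAND t9 = HIGH NAND LOW = HIGH
t13 = NOT t12 = NOT HIGH = LOW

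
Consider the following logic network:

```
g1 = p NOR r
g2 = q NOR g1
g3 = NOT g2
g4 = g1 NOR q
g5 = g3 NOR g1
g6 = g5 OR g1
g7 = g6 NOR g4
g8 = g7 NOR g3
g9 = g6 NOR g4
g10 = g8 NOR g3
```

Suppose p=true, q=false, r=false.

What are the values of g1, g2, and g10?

g1 = p NOR r = true NOR false = false
g2 = q NOR g1 = false NOR false = true
g3 = NOT g2 = NOT true = false
g4 = g1 NOR q = false NOR false = true
g5 = g3 NOR g1 = false NOR false = true
g6 = g5 OR g1 = true OR false = true
g7 = g6 NOR g4 = true NOR true = false
g8 = g7 NOR g3 = false NOR false = true
g10 = g8 NOR g3 = true NOR false = false

g1 = false, g2 = true, g10 = false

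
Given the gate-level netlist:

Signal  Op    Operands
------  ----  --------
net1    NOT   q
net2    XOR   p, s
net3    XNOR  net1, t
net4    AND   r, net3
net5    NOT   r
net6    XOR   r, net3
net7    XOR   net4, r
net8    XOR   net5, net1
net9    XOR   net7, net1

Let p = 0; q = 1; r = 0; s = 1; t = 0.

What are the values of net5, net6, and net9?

net5 = 1, net6 = 1, net9 = 0

net1 = NOT q = NOT 1 = 0
net3 = net1 XNOR t = 0 XNOR 0 = 1
net4 = r AND net3 = 0 AND 1 = 0
net5 = NOT r = NOT 0 = 1
net6 = r XOR net3 = 0 XOR 1 = 1
net7 = net4 XOR r = 0 XOR 0 = 0
net9 = net7 XOR net1 = 0 XOR 0 = 0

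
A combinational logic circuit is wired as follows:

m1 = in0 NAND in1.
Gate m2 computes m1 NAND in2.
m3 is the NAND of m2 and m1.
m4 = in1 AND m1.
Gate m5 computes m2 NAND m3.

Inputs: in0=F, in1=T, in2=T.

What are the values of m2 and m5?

m1 = in0 NAND in1 = F NAND T = T
m2 = m1 NAND in2 = T NAND T = F
m3 = m2 NAND m1 = F NAND T = T
m5 = m2 NAND m3 = F NAND T = T

m2 = F, m5 = T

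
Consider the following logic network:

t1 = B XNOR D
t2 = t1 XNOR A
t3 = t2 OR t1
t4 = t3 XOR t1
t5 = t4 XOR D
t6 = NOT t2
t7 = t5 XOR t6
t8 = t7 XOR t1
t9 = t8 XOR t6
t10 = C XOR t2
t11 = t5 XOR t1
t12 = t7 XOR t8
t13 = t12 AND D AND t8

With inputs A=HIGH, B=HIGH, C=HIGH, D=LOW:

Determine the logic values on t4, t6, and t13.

t4 = LOW, t6 = HIGH, t13 = LOW

t1 = B XNOR D = HIGH XNOR LOW = LOW
t2 = t1 XNOR A = LOW XNOR HIGH = LOW
t3 = t2 OR t1 = LOW OR LOW = LOW
t4 = t3 XOR t1 = LOW XOR LOW = LOW
t5 = t4 XOR D = LOW XOR LOW = LOW
t6 = NOT t2 = NOT LOW = HIGH
t7 = t5 XOR t6 = LOW XOR HIGH = HIGH
t8 = t7 XOR t1 = HIGH XOR LOW = HIGH
t12 = t7 XOR t8 = HIGH XOR HIGH = LOW
t13 = t12 AND D AND t8 = LOW AND LOW AND HIGH = LOW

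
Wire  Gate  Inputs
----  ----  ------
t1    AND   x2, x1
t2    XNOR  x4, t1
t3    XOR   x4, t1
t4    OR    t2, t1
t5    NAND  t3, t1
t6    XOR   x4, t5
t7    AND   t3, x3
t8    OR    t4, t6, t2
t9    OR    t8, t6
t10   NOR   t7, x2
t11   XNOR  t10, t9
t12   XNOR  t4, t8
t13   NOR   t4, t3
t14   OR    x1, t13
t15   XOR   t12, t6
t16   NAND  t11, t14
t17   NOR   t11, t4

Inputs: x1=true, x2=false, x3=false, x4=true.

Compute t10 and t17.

t1 = x2 AND x1 = false AND true = false
t2 = x4 XNOR t1 = true XNOR false = false
t3 = x4 XOR t1 = true XOR false = true
t4 = t2 OR t1 = false OR false = false
t5 = t3 NAND t1 = true NAND false = true
t6 = x4 XOR t5 = true XOR true = false
t7 = t3 AND x3 = true AND false = false
t8 = t4 OR t6 OR t2 = false OR false OR false = false
t9 = t8 OR t6 = false OR false = false
t10 = t7 NOR x2 = false NOR false = true
t11 = t10 XNOR t9 = true XNOR false = false
t17 = t11 NOR t4 = false NOR false = true

t10 = true, t17 = true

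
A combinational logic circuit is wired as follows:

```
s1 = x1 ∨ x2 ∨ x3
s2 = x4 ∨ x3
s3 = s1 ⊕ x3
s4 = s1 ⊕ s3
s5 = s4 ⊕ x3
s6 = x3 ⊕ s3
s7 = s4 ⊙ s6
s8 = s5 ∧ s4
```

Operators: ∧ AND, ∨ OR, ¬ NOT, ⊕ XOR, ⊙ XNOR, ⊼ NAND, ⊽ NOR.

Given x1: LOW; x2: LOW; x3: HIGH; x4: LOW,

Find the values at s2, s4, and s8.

s2 = HIGH; s4 = HIGH; s8 = LOW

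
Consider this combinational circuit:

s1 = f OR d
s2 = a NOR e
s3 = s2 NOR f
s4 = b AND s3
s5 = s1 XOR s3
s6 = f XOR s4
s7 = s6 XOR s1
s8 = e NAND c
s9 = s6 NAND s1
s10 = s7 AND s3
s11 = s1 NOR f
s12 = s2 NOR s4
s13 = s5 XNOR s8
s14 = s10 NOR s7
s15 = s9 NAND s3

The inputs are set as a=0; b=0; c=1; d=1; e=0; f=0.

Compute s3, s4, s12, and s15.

s1 = f OR d = 0 OR 1 = 1
s2 = a NOR e = 0 NOR 0 = 1
s3 = s2 NOR f = 1 NOR 0 = 0
s4 = b AND s3 = 0 AND 0 = 0
s6 = f XOR s4 = 0 XOR 0 = 0
s9 = s6 NAND s1 = 0 NAND 1 = 1
s12 = s2 NOR s4 = 1 NOR 0 = 0
s15 = s9 NAND s3 = 1 NAND 0 = 1

s3 = 0; s4 = 0; s12 = 0; s15 = 1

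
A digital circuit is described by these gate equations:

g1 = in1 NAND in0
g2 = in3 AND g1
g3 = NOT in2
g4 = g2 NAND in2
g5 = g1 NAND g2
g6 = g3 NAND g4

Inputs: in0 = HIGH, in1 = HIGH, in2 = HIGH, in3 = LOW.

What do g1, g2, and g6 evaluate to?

g1 = in1 NAND in0 = HIGH NAND HIGH = LOW
g2 = in3 AND g1 = LOW AND LOW = LOW
g3 = NOT in2 = NOT HIGH = LOW
g4 = g2 NAND in2 = LOW NAND HIGH = HIGH
g6 = g3 NAND g4 = LOW NAND HIGH = HIGH

g1 = LOW, g2 = LOW, g6 = HIGH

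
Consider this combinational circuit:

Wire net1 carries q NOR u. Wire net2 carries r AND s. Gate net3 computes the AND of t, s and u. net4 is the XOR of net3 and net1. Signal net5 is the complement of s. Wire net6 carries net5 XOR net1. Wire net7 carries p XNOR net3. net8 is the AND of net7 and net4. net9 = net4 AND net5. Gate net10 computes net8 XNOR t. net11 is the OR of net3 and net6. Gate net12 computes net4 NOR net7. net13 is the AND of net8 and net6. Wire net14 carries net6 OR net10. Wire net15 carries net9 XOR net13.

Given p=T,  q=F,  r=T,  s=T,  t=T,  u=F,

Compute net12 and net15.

net12 = F  net15 = F

net1 = q NOR u = F NOR F = T
net3 = t AND s AND u = T AND T AND F = F
net4 = net3 XOR net1 = F XOR T = T
net5 = NOT s = NOT T = F
net6 = net5 XOR net1 = F XOR T = T
net7 = p XNOR net3 = T XNOR F = F
net8 = net7 AND net4 = F AND T = F
net9 = net4 AND net5 = T AND F = F
net12 = net4 NOR net7 = T NOR F = F
net13 = net8 AND net6 = F AND T = F
net15 = net9 XOR net13 = F XOR F = F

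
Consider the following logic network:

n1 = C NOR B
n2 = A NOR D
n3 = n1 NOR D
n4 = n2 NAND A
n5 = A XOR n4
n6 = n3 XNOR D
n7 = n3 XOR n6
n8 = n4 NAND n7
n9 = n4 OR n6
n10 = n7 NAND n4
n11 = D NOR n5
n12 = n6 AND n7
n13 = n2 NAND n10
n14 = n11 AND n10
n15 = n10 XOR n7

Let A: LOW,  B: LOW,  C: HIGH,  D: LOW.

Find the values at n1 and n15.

n1 = C NOR B = HIGH NOR LOW = LOW
n2 = A NOR D = LOW NOR LOW = HIGH
n3 = n1 NOR D = LOW NOR LOW = HIGH
n4 = n2 NAND A = HIGH NAND LOW = HIGH
n6 = n3 XNOR D = HIGH XNOR LOW = LOW
n7 = n3 XOR n6 = HIGH XOR LOW = HIGH
n10 = n7 NAND n4 = HIGH NAND HIGH = LOW
n15 = n10 XOR n7 = LOW XOR HIGH = HIGH

n1 = LOW  n15 = HIGH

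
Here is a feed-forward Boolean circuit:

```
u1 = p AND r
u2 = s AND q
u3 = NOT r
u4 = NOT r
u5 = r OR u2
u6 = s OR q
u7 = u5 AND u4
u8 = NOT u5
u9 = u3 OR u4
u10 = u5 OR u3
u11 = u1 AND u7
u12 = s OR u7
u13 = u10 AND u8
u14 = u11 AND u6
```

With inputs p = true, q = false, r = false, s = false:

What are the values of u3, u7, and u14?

u3 = true  u7 = false  u14 = false

u1 = p AND r = true AND false = false
u2 = s AND q = false AND false = false
u3 = NOT r = NOT false = true
u4 = NOT r = NOT false = true
u5 = r OR u2 = false OR false = false
u6 = s OR q = false OR false = false
u7 = u5 AND u4 = false AND true = false
u11 = u1 AND u7 = false AND false = false
u14 = u11 AND u6 = false AND false = false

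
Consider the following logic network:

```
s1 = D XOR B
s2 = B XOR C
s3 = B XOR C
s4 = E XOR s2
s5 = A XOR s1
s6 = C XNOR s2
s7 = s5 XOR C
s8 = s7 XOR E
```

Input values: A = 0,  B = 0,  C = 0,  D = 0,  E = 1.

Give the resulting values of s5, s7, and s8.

s5 = 0; s7 = 0; s8 = 1

s1 = D XOR B = 0 XOR 0 = 0
s5 = A XOR s1 = 0 XOR 0 = 0
s7 = s5 XOR C = 0 XOR 0 = 0
s8 = s7 XOR E = 0 XOR 1 = 1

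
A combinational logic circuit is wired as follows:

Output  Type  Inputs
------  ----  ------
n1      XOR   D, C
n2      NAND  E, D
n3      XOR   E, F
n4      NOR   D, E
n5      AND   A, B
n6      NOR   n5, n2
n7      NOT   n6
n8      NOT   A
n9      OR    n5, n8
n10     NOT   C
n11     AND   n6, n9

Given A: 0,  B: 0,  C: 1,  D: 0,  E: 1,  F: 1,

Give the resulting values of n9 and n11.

n9 = 1; n11 = 0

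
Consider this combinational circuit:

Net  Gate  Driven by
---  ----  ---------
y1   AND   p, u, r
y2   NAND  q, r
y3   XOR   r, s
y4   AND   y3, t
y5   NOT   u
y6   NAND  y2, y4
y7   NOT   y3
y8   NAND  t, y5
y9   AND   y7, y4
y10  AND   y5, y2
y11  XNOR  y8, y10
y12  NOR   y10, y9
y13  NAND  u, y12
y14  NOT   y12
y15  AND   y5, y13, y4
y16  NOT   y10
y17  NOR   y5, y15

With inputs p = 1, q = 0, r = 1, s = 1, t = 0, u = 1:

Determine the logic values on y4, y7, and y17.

y2 = q NAND r = 0 NAND 1 = 1
y3 = r XOR s = 1 XOR 1 = 0
y4 = y3 AND t = 0 AND 0 = 0
y5 = NOT u = NOT 1 = 0
y7 = NOT y3 = NOT 0 = 1
y9 = y7 AND y4 = 1 AND 0 = 0
y10 = y5 AND y2 = 0 AND 1 = 0
y12 = y10 NOR y9 = 0 NOR 0 = 1
y13 = u NAND y12 = 1 NAND 1 = 0
y15 = y5 AND y13 AND y4 = 0 AND 0 AND 0 = 0
y17 = y5 NOR y15 = 0 NOR 0 = 1

y4 = 0, y7 = 1, y17 = 1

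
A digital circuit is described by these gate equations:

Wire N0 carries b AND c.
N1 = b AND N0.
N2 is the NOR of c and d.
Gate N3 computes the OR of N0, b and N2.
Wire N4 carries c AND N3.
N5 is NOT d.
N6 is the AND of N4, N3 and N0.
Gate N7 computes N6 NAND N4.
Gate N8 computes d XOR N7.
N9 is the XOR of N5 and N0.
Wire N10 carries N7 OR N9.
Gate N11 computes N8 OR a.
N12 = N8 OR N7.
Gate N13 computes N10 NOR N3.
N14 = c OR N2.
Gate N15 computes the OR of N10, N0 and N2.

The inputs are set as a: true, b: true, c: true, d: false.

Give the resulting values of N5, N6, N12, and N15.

N0 = b AND c = true AND true = true
N2 = c NOR d = true NOR false = false
N3 = N0 OR b OR N2 = true OR true OR false = true
N4 = c AND N3 = true AND true = true
N5 = NOT d = NOT false = true
N6 = N4 AND N3 AND N0 = true AND true AND true = true
N7 = N6 NAND N4 = true NAND true = false
N8 = d XOR N7 = false XOR false = false
N9 = N5 XOR N0 = true XOR true = false
N10 = N7 OR N9 = false OR false = false
N12 = N8 OR N7 = false OR false = false
N15 = N10 OR N0 OR N2 = false OR true OR false = true

N5 = true, N6 = true, N12 = false, N15 = true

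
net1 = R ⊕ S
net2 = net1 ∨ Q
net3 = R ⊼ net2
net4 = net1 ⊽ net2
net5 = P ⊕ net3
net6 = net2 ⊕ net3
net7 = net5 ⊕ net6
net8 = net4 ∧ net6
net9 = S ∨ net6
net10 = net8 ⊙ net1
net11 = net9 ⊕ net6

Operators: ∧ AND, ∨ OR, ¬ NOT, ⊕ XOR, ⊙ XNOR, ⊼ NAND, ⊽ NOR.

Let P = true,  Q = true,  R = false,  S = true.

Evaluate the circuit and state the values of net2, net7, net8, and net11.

net1 = R XOR S = false XOR true = true
net2 = net1 OR Q = true OR true = true
net3 = R NAND net2 = false NAND true = true
net4 = net1 NOR net2 = true NOR true = false
net5 = P XOR net3 = true XOR true = false
net6 = net2 XOR net3 = true XOR true = false
net7 = net5 XOR net6 = false XOR false = false
net8 = net4 AND net6 = false AND false = false
net9 = S OR net6 = true OR false = true
net11 = net9 XOR net6 = true XOR false = true

net2 = true, net7 = false, net8 = false, net11 = true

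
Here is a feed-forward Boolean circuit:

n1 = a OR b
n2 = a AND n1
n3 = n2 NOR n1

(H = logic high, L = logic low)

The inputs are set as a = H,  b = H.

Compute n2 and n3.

n2 = H, n3 = L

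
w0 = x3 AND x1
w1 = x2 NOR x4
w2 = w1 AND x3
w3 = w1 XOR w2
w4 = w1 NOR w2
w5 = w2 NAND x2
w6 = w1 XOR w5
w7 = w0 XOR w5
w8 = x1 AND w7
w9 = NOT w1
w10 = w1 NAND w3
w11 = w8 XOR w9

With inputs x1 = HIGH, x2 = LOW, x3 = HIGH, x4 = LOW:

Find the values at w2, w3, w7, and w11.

w0 = x3 AND x1 = HIGH AND HIGH = HIGH
w1 = x2 NOR x4 = LOW NOR LOW = HIGH
w2 = w1 AND x3 = HIGH AND HIGH = HIGH
w3 = w1 XOR w2 = HIGH XOR HIGH = LOW
w5 = w2 NAND x2 = HIGH NAND LOW = HIGH
w7 = w0 XOR w5 = HIGH XOR HIGH = LOW
w8 = x1 AND w7 = HIGH AND LOW = LOW
w9 = NOT w1 = NOT HIGH = LOW
w11 = w8 XOR w9 = LOW XOR LOW = LOW

w2 = HIGH; w3 = LOW; w7 = LOW; w11 = LOW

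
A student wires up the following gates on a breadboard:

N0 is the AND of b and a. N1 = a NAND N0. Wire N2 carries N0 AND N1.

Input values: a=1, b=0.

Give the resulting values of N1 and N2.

N1 = 1, N2 = 0

N0 = b AND a = 0 AND 1 = 0
N1 = a NAND N0 = 1 NAND 0 = 1
N2 = N0 AND N1 = 0 AND 1 = 0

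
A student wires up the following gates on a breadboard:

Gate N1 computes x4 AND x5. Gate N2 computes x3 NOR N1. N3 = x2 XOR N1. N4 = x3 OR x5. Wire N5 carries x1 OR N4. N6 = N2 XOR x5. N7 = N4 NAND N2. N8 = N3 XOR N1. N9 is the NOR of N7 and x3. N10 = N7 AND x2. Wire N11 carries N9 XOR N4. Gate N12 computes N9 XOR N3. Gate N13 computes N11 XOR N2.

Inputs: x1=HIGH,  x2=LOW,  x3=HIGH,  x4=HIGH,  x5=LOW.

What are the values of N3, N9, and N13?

N1 = x4 AND x5 = HIGH AND LOW = LOW
N2 = x3 NOR N1 = HIGH NOR LOW = LOW
N3 = x2 XOR N1 = LOW XOR LOW = LOW
N4 = x3 OR x5 = HIGH OR LOW = HIGH
N7 = N4 NAND N2 = HIGH NAND LOW = HIGH
N9 = N7 NOR x3 = HIGH NOR HIGH = LOW
N11 = N9 XOR N4 = LOW XOR HIGH = HIGH
N13 = N11 XOR N2 = HIGH XOR LOW = HIGH

N3 = LOW, N9 = LOW, N13 = HIGH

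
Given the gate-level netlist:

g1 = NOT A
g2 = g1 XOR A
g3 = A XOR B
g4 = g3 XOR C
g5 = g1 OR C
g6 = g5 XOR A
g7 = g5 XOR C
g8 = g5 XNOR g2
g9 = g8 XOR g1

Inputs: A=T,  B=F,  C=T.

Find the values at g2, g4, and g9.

g1 = NOT A = NOT T = F
g2 = g1 XOR A = F XOR T = T
g3 = A XOR B = T XOR F = T
g4 = g3 XOR C = T XOR T = F
g5 = g1 OR C = F OR T = T
g8 = g5 XNOR g2 = T XNOR T = T
g9 = g8 XOR g1 = T XOR F = T

g2 = T, g4 = F, g9 = T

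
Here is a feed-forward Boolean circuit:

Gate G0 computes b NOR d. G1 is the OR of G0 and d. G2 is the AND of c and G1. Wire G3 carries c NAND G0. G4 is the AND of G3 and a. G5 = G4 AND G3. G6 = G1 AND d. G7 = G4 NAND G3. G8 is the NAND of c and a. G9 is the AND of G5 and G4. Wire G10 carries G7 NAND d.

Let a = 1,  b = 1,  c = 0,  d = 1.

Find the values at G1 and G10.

G0 = b NOR d = 1 NOR 1 = 0
G1 = G0 OR d = 0 OR 1 = 1
G3 = c NAND G0 = 0 NAND 0 = 1
G4 = G3 AND a = 1 AND 1 = 1
G7 = G4 NAND G3 = 1 NAND 1 = 0
G10 = G7 NAND d = 0 NAND 1 = 1

G1 = 1, G10 = 1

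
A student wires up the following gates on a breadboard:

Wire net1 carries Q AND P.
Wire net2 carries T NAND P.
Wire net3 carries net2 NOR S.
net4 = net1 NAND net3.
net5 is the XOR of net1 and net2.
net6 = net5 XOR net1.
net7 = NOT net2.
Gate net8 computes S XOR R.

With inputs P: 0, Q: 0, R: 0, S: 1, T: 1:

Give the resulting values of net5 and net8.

net5 = 1  net8 = 1

net1 = Q AND P = 0 AND 0 = 0
net2 = T NAND P = 1 NAND 0 = 1
net5 = net1 XOR net2 = 0 XOR 1 = 1
net8 = S XOR R = 1 XOR 0 = 1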